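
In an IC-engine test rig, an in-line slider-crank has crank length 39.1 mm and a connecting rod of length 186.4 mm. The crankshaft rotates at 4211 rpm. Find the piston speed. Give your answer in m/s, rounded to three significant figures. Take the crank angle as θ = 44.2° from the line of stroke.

13.8

ω = 2π·4211/60 = 441 rad/s
For an in-line slider-crank, x = r cosθ + √(L² − r² sin²θ), so v = −rω sinθ·[1 + r cosθ/√(L² − r² sin²θ)].
With r = 0.0391 m, L = 0.1864 m, θ = 44.2°: √(L² − r² sin²θ) = 0.1844 m.
v = −0.0391·441·0.69717·[1 + 0.0391·0.71691/0.1844] = -13.848 m/s.
|v| = 13.848 m/s.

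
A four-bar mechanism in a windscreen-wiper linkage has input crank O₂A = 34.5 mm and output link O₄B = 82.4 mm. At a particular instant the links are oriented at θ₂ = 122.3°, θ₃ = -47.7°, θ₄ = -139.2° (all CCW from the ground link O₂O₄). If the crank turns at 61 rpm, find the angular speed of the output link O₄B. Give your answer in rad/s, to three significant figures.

0.465

ω₂ = 6.388 rad/s (from 61 rpm).
Differentiating the loop-closure r₂e^{iθ₂}+r₃e^{iθ₃}=r₁+r₄e^{iθ₄} gives r₂ω₂e^{iθ₂}+r₃ω₃e^{iθ₃}=r₄ω₄e^{iθ₄}.
Eliminating the other unknown: ω₄ = r₂ω₂ sin(θ₂−θ₃) / [r₄ sin(θ₄−θ₃)].
Numerator sine = +0.17365; denominator sine = -0.99966.
Result = 0.0345·6.388·(+0.17365) / (0.0824·(-0.99966)) = -0.46459 rad/s; magnitude 0.46459 rad/s.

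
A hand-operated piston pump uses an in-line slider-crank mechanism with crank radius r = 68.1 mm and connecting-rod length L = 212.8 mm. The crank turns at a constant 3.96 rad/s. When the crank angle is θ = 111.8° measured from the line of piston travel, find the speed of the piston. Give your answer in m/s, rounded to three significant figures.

ω = 3.96 rad/s
For an in-line slider-crank, x = r cosθ + √(L² − r² sin²θ), so v = −rω sinθ·[1 + r cosθ/√(L² − r² sin²θ)].
With r = 0.0681 m, L = 0.2128 m, θ = 111.8°: √(L² − r² sin²θ) = 0.20319 m.
v = −0.0681·3.96·0.92849·[1 + 0.0681·-0.37137/0.20319] = -0.21923 m/s.
|v| = 0.21923 m/s.

0.219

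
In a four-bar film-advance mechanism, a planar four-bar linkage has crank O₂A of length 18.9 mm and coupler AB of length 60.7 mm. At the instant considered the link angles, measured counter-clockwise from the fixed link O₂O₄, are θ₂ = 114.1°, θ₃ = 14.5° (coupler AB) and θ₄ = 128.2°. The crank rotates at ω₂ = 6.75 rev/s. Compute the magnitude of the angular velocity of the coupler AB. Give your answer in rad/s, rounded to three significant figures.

ω₂ = 42.41 rad/s (from 6.75 rev/s).
Differentiating the loop-closure r₂e^{iθ₂}+r₃e^{iθ₃}=r₁+r₄e^{iθ₄} gives r₂ω₂e^{iθ₂}+r₃ω₃e^{iθ₃}=r₄ω₄e^{iθ₄}.
Eliminating the other unknown: ω₃ = r₂ω₂ sin(θ₄−θ₂) / [r₃ sin(θ₃−θ₄)].
Numerator sine = +0.24362; denominator sine = -0.91566.
Result = 0.0189·42.41·(+0.24362) / (0.0607·(-0.91566)) = -3.5134 rad/s; magnitude 3.5134 rad/s.

3.51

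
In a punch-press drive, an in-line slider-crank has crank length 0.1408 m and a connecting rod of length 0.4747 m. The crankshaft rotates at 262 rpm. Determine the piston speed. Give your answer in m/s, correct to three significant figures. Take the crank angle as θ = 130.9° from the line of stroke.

2.34

ω = 2π·262/60 = 27.44 rad/s
For an in-line slider-crank, x = r cosθ + √(L² − r² sin²θ), so v = −rω sinθ·[1 + r cosθ/√(L² − r² sin²θ)].
With r = 0.1408 m, L = 0.4747 m, θ = 130.9°: √(L² − r² sin²θ) = 0.46262 m.
v = −0.1408·27.44·0.75585·[1 + 0.1408·-0.65474/0.46262] = -2.3381 m/s.
|v| = 2.3381 m/s.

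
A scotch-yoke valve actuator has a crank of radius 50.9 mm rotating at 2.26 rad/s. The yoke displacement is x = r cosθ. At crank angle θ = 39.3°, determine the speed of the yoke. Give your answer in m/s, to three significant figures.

ω = 2.26 rad/s
x = r cosθ ⇒ ẋ = −rω sinθ.
|v| = rω|sinθ| = 0.0509·2.26·|sin 39.3°| = 0.07286 m/s.

0.0729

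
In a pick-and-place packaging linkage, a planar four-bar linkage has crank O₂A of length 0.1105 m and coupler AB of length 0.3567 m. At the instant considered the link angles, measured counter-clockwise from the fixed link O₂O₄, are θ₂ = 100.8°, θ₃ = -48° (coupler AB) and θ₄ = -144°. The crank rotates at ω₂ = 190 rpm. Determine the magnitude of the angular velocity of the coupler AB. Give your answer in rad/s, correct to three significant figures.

ω₂ = 19.9 rad/s (from 190 rpm).
Differentiating the loop-closure r₂e^{iθ₂}+r₃e^{iθ₃}=r₁+r₄e^{iθ₄} gives r₂ω₂e^{iθ₂}+r₃ω₃e^{iθ₃}=r₄ω₄e^{iθ₄}.
Eliminating the other unknown: ω₃ = r₂ω₂ sin(θ₄−θ₂) / [r₃ sin(θ₃−θ₄)].
Numerator sine = +0.90483; denominator sine = +0.99452.
Result = 0.1105·19.9·(+0.90483) / (0.3567·(+0.99452)) = +5.6078 rad/s; magnitude 5.6078 rad/s.

5.61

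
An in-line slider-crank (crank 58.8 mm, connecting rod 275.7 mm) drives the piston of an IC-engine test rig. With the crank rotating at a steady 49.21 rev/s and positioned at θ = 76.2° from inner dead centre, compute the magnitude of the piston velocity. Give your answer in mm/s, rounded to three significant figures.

ω = 2π·49.2 = 309.2 rad/s
For an in-line slider-crank, x = r cosθ + √(L² − r² sin²θ), so v = −rω sinθ·[1 + r cosθ/√(L² − r² sin²θ)].
With r = 0.0588 m, L = 0.2757 m, θ = 76.2°: √(L² − r² sin²θ) = 0.26972 m.
v = −0.0588·309.2·0.97113·[1 + 0.0588·0.23853/0.26972] = -18.574 m/s.
|v| = 18.574 m/s = 18574 mm/s.

18600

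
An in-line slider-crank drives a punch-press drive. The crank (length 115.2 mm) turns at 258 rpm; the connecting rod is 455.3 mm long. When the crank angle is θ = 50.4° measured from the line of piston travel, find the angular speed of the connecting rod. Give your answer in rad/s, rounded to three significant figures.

4.44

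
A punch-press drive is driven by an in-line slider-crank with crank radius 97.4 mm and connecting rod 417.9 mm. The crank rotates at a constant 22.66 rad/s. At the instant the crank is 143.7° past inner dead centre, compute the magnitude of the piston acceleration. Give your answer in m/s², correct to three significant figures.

36.6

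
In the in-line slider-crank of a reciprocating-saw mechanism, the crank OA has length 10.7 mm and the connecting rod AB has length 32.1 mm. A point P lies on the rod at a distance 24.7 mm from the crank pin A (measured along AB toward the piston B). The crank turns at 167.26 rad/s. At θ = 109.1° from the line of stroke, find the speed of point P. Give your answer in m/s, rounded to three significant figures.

ω = 167.3 rad/s.  Crank-pin speed |V_A| = rω = 1.7897 m/s, perpendicular to OA.
Rod angle: sinφ = −(r/L) sinθ ⇒ φ = -18.360°; ω_rod = −rω cosθ/√(L²−r²sin²θ) = +19.222 rad/s.
V_P = V_A + ω_rod × AP, with AP = 0.0247 m along the rod.
Components: V_Px = −rω sinθ − a·ω_rod·sinφ = -1.5416 m/s;  V_Py = rω cosθ + a·ω_rod·cosφ = -0.135 m/s.
|V_P| = √(V_Px² + V_Py²) = 1.5475 m/s.

1.55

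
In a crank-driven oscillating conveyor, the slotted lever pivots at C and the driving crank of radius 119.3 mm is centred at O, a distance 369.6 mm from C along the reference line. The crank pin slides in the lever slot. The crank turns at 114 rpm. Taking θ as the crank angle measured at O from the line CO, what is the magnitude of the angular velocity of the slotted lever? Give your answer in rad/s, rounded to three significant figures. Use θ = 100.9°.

0.525

ω = 11.94 rad/s (from 114 rpm).
Crank pin A relative to C: A = (d + r cosθ, r sinθ); lever angle φ = atan2(r sinθ, d + r cosθ).
Differentiating tanφ: φ̇ = rω(d cosθ + r)/(d² + r² + 2dr cosθ).
d² + r² + 2dr cosθ = |CA|² = 0.134161 m²;  d cosθ + r = +0.04941 m.
|ω_lever| = |0.1193·11.94·+0.04941| / 0.134161 = 0.52452 rad/s.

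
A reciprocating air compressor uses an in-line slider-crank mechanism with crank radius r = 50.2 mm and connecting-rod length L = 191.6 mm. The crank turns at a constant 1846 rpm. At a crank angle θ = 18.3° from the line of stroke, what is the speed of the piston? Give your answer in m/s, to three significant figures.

3.81

ω = 2π·1846/60 = 193.3 rad/s
For an in-line slider-crank, x = r cosθ + √(L² − r² sin²θ), so v = −rω sinθ·[1 + r cosθ/√(L² − r² sin²θ)].
With r = 0.0502 m, L = 0.1916 m, θ = 18.3°: √(L² − r² sin²θ) = 0.19095 m.
v = −0.0502·193.3·0.31399·[1 + 0.0502·0.94943/0.19095] = -3.8076 m/s.
|v| = 3.8076 m/s.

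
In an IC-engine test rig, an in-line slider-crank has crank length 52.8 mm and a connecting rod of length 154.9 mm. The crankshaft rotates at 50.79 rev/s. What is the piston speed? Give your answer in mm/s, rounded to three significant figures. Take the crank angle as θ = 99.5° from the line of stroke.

ω = 2π·50.8 = 319.1 rad/s
For an in-line slider-crank, x = r cosθ + √(L² − r² sin²θ), so v = −rω sinθ·[1 + r cosθ/√(L² − r² sin²θ)].
With r = 0.0528 m, L = 0.1549 m, θ = 99.5°: √(L² − r² sin²θ) = 0.14588 m.
v = −0.0528·319.1·0.98629·[1 + 0.0528·-0.16505/0.14588] = -15.626 m/s.
|v| = 15.626 m/s = 15626 mm/s.

15600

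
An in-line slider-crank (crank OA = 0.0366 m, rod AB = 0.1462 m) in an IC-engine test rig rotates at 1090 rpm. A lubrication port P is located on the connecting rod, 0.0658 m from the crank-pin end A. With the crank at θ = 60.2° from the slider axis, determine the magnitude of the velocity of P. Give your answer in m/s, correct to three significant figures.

ω = 114.1 rad/s.  Crank-pin speed |V_A| = rω = 4.1777 m/s, perpendicular to OA.
Rod angle: sinφ = −(r/L) sinθ ⇒ φ = -12.547°; ω_rod = −rω cosθ/√(L²−r²sin²θ) = -14.549 rad/s.
V_P = V_A + ω_rod × AP, with AP = 0.0658 m along the rod.
Components: V_Px = −rω sinθ − a·ω_rod·sinφ = -3.8332 m/s;  V_Py = rω cosθ + a·ω_rod·cosφ = +1.1418 m/s.
|V_P| = √(V_Px² + V_Py²) = 3.9996 m/s.

4.00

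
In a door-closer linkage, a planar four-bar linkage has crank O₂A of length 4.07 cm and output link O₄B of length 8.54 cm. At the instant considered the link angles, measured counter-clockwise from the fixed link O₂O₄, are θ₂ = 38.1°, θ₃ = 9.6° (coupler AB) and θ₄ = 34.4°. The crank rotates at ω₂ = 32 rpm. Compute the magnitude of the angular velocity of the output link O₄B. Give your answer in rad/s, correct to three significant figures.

1.82

ω₂ = 3.351 rad/s (from 32 rpm).
Differentiating the loop-closure r₂e^{iθ₂}+r₃e^{iθ₃}=r₁+r₄e^{iθ₄} gives r₂ω₂e^{iθ₂}+r₃ω₃e^{iθ₃}=r₄ω₄e^{iθ₄}.
Eliminating the other unknown: ω₄ = r₂ω₂ sin(θ₂−θ₃) / [r₄ sin(θ₄−θ₃)].
Numerator sine = +0.47716; denominator sine = +0.41945.
Result = 0.0407·3.351·(+0.47716) / (0.0854·(+0.41945)) = +1.8168 rad/s; magnitude 1.8168 rad/s.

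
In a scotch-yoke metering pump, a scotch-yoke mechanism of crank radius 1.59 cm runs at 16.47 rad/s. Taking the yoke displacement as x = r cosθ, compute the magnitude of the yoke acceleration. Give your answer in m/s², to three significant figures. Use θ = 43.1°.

3.15

ω = 16.47 rad/s
x = r cosθ ⇒ ẍ = −rω² cosθ (ω constant).
|a| = rω²|cosθ| = 0.0159·(16.47)²·|cos 43.1°| = 3.1492 m/s².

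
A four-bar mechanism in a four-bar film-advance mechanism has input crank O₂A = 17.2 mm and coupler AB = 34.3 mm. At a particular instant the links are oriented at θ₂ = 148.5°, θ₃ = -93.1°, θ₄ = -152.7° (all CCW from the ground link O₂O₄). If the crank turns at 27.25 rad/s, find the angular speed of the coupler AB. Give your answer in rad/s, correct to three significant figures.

13.6

ω₂ = 27.25 rad/s
Differentiating the loop-closure r₂e^{iθ₂}+r₃e^{iθ₃}=r₁+r₄e^{iθ₄} gives r₂ω₂e^{iθ₂}+r₃ω₃e^{iθ₃}=r₄ω₄e^{iθ₄}.
Eliminating the other unknown: ω₃ = r₂ω₂ sin(θ₄−θ₂) / [r₃ sin(θ₃−θ₄)].
Numerator sine = +0.85536; denominator sine = +0.86251.
Result = 0.0172·27.25·(+0.85536) / (0.0343·(+0.86251)) = +13.551 rad/s; magnitude 13.551 rad/s.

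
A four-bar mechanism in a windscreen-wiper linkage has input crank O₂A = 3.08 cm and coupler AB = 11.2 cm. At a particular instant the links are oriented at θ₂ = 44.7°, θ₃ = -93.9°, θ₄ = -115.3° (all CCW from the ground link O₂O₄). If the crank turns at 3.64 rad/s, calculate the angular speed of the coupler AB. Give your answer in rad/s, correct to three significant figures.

ω₂ = 3.64 rad/s
Differentiating the loop-closure r₂e^{iθ₂}+r₃e^{iθ₃}=r₁+r₄e^{iθ₄} gives r₂ω₂e^{iθ₂}+r₃ω₃e^{iθ₃}=r₄ω₄e^{iθ₄}.
Eliminating the other unknown: ω₃ = r₂ω₂ sin(θ₄−θ₂) / [r₃ sin(θ₃−θ₄)].
Numerator sine = -0.34202; denominator sine = +0.36488.
Result = 0.0308·3.64·(-0.34202) / (0.112·(+0.36488)) = -0.9383 rad/s; magnitude 0.9383 rad/s.

0.938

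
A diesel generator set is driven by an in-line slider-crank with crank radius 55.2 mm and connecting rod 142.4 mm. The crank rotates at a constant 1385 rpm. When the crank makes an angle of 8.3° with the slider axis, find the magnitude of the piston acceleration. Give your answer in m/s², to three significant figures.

ω = 2π·1385/60 = 145 rad/s
x(θ) = r cosθ + √(L² − r² sin²θ); with ω constant, a = ω²·d²x/dθ².
d²x/dθ² = −r cosθ − r²(cos2θ)/√u − r⁴ sin²2θ/(4u^{3/2}),  u = L² − r² sin²θ = 0.0202143 m².
Substituting r = 0.0552 m, L = 0.1424 m, θ = 8.3°: d²x/dθ² = -0.075226 m.
a = ω²·d²x/dθ² = (145)²·(-0.075226) = -1582.4 m/s²;  |a| = 1582.4 m/s².

1580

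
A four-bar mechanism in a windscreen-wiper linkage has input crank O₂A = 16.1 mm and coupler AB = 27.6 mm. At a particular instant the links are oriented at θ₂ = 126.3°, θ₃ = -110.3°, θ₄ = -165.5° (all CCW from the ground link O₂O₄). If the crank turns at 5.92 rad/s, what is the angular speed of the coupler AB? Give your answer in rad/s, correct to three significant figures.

3.90

ω₂ = 5.92 rad/s
Differentiating the loop-closure r₂e^{iθ₂}+r₃e^{iθ₃}=r₁+r₄e^{iθ₄} gives r₂ω₂e^{iθ₂}+r₃ω₃e^{iθ₃}=r₄ω₄e^{iθ₄}.
Eliminating the other unknown: ω₃ = r₂ω₂ sin(θ₄−θ₂) / [r₃ sin(θ₃−θ₄)].
Numerator sine = +0.92849; denominator sine = +0.82115.
Result = 0.0161·5.92·(+0.92849) / (0.0276·(+0.82115)) = +3.9047 rad/s; magnitude 3.9047 rad/s.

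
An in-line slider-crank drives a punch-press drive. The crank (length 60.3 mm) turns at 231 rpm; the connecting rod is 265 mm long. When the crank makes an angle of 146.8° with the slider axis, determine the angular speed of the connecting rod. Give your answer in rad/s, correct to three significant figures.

ω = 24.19 rad/s (converted from 231 rpm).
The rod makes angle φ with the slider axis where L sinφ = r sinθ; differentiating, L cosφ·φ̇ = r ω cosθ.
L cosφ = √(L² − r² sin²θ) = 0.26293 m.
|ω_rod| = r ω |cosθ| / √(L² − r² sin²θ) = 0.0603·24.19·0.83676/0.26293 = 4.6421 rad/s.

4.64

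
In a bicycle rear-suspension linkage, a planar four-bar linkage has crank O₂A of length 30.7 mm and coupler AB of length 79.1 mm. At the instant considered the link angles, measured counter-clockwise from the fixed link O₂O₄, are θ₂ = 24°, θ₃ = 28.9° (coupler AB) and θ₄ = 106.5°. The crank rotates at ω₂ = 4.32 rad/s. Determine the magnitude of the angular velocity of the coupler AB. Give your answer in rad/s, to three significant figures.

1.70

ω₂ = 4.32 rad/s
Differentiating the loop-closure r₂e^{iθ₂}+r₃e^{iθ₃}=r₁+r₄e^{iθ₄} gives r₂ω₂e^{iθ₂}+r₃ω₃e^{iθ₃}=r₄ω₄e^{iθ₄}.
Eliminating the other unknown: ω₃ = r₂ω₂ sin(θ₄−θ₂) / [r₃ sin(θ₃−θ₄)].
Numerator sine = +0.99144; denominator sine = -0.97667.
Result = 0.0307·4.32·(+0.99144) / (0.0791·(-0.97667)) = -1.702 rad/s; magnitude 1.702 rad/s.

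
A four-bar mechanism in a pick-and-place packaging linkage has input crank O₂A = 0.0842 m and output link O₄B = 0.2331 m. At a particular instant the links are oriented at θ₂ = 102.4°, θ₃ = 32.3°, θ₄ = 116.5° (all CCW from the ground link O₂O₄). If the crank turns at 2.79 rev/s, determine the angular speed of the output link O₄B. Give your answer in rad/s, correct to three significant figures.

ω₂ = 17.53 rad/s (from 2.79 rev/s).
Differentiating the loop-closure r₂e^{iθ₂}+r₃e^{iθ₃}=r₁+r₄e^{iθ₄} gives r₂ω₂e^{iθ₂}+r₃ω₃e^{iθ₃}=r₄ω₄e^{iθ₄}.
Eliminating the other unknown: ω₄ = r₂ω₂ sin(θ₂−θ₃) / [r₄ sin(θ₄−θ₃)].
Numerator sine = +0.94029; denominator sine = +0.99488.
Result = 0.0842·17.53·(+0.94029) / (0.2331·(+0.99488)) = +5.9847 rad/s; magnitude 5.9847 rad/s.

5.98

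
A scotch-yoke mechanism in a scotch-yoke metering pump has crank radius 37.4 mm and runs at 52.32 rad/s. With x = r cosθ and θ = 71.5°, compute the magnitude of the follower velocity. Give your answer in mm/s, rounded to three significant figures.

ω = 52.32 rad/s
x = r cosθ ⇒ ẋ = −rω sinθ.
|v| = rω|sinθ| = 0.0374·52.32·|sin 71.5°| = 1.8556 m/s = 1855.6 mm/s.

1860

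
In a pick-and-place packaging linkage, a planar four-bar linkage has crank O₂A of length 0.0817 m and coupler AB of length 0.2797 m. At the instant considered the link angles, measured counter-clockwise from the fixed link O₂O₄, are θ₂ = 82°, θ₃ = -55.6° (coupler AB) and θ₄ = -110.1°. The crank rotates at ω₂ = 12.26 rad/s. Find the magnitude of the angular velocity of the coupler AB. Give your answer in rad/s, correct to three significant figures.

0.922

ω₂ = 12.26 rad/s
Differentiating the loop-closure r₂e^{iθ₂}+r₃e^{iθ₃}=r₁+r₄e^{iθ₄} gives r₂ω₂e^{iθ₂}+r₃ω₃e^{iθ₃}=r₄ω₄e^{iθ₄}.
Eliminating the other unknown: ω₃ = r₂ω₂ sin(θ₄−θ₂) / [r₃ sin(θ₃−θ₄)].
Numerator sine = +0.20962; denominator sine = +0.81412.
Result = 0.0817·12.26·(+0.20962) / (0.2797·(+0.81412)) = +0.92207 rad/s; magnitude 0.92207 rad/s.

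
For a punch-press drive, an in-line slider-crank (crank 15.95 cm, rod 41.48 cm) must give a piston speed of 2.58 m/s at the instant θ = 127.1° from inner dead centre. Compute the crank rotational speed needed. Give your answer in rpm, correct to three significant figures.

256

For an in-line slider-crank, |v_piston| = rω|sinθ|·[1 + r cosθ/√(L² − r² sin²θ)].
With r = 0.1595 m, L = 0.4148 m, θ = 127.1°: the bracketed kinematic factor |dx/dθ| = 0.096214 m.
ω = v/|dx/dθ| = 2.58/0.096214 = 26.815 rad/s.
N = 60ω/(2π) = 256.07 rpm.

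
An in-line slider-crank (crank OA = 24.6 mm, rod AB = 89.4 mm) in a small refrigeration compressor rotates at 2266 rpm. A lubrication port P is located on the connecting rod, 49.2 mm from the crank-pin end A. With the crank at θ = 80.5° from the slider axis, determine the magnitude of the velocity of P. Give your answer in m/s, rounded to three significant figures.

ω = 237.3 rad/s.  Crank-pin speed |V_A| = rω = 5.8375 m/s, perpendicular to OA.
Rod angle: sinφ = −(r/L) sinθ ⇒ φ = -15.747°; ω_rod = −rω cosθ/√(L²−r²sin²θ) = -11.197 rad/s.
V_P = V_A + ω_rod × AP, with AP = 0.0492 m along the rod.
Components: V_Px = −rω sinθ − a·ω_rod·sinφ = -5.9069 m/s;  V_Py = rω cosθ + a·ω_rod·cosφ = +0.43323 m/s.
|V_P| = √(V_Px² + V_Py²) = 5.9228 m/s.

5.92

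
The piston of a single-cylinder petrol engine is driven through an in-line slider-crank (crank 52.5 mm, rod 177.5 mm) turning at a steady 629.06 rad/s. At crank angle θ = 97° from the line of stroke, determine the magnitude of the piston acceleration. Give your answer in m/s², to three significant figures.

8760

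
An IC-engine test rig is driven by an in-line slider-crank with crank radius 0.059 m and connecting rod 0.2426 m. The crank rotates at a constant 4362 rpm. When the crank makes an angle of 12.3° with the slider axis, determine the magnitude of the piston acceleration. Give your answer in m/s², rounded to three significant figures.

14800

ω = 2π·4362/60 = 456.8 rad/s
x(θ) = r cosθ + √(L² − r² sin²θ); with ω constant, a = ω²·d²x/dθ².
d²x/dθ² = −r cosθ − r²(cos2θ)/√u − r⁴ sin²2θ/(4u^{3/2}),  u = L² − r² sin²θ = 0.0586968 m².
Substituting r = 0.059 m, L = 0.2426 m, θ = 12.3°: d²x/dθ² = -0.070747 m.
a = ω²·d²x/dθ² = (456.8)²·(-0.070747) = -14762 m/s²;  |a| = 14762 m/s².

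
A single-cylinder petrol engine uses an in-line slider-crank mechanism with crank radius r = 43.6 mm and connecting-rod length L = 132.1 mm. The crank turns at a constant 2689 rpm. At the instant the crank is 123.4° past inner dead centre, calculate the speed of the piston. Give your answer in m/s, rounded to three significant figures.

8.31

ω = 2π·2689/60 = 281.6 rad/s
For an in-line slider-crank, x = r cosθ + √(L² − r² sin²θ), so v = −rω sinθ·[1 + r cosθ/√(L² − r² sin²θ)].
With r = 0.0436 m, L = 0.1321 m, θ = 123.4°: √(L² − r² sin²θ) = 0.12699 m.
v = −0.0436·281.6·0.83485·[1 + 0.0436·-0.55048/0.12699] = -8.3125 m/s.
|v| = 8.3125 m/s.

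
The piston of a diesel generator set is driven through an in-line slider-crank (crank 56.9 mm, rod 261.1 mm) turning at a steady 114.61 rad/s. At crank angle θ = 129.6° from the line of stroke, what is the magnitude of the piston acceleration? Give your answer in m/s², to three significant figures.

505

ω = 114.6 rad/s
x(θ) = r cosθ + √(L² − r² sin²θ); with ω constant, a = ω²·d²x/dθ².
d²x/dθ² = −r cosθ − r²(cos2θ)/√u − r⁴ sin²2θ/(4u^{3/2}),  u = L² − r² sin²θ = 0.0662511 m².
Substituting r = 0.0569 m, L = 0.2611 m, θ = 129.6°: d²x/dθ² = +0.038478 m.
a = ω²·d²x/dθ² = (114.6)²·(+0.038478) = +505.43 m/s²;  |a| = 505.43 m/s².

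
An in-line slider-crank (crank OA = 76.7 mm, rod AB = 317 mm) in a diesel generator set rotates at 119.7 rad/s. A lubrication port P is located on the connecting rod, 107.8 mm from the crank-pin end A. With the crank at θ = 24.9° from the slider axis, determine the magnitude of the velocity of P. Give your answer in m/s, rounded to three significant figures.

6.89

ω = 119.7 rad/s.  Crank-pin speed |V_A| = rω = 9.181 m/s, perpendicular to OA.
Rod angle: sinφ = −(r/L) sinθ ⇒ φ = -5.847°; ω_rod = −rω cosθ/√(L²−r²sin²θ) = -26.407 rad/s.
V_P = V_A + ω_rod × AP, with AP = 0.1078 m along the rod.
Components: V_Px = −rω sinθ − a·ω_rod·sinφ = -4.1555 m/s;  V_Py = rω cosθ + a·ω_rod·cosφ = +5.4957 m/s.
|V_P| = √(V_Px² + V_Py²) = 6.8899 m/s.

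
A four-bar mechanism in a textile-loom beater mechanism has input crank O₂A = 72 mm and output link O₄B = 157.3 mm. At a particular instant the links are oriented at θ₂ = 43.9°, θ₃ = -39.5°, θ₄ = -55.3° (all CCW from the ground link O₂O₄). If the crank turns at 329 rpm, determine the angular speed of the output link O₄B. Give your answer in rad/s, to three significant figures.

57.5

ω₂ = 34.45 rad/s (from 329 rpm).
Differentiating the loop-closure r₂e^{iθ₂}+r₃e^{iθ₃}=r₁+r₄e^{iθ₄} gives r₂ω₂e^{iθ₂}+r₃ω₃e^{iθ₃}=r₄ω₄e^{iθ₄}.
Eliminating the other unknown: ω₄ = r₂ω₂ sin(θ₂−θ₃) / [r₄ sin(θ₄−θ₃)].
Numerator sine = +0.99337; denominator sine = -0.27228.
Result = 0.072·34.45·(+0.99337) / (0.1573·(-0.27228)) = -57.534 rad/s; magnitude 57.534 rad/s.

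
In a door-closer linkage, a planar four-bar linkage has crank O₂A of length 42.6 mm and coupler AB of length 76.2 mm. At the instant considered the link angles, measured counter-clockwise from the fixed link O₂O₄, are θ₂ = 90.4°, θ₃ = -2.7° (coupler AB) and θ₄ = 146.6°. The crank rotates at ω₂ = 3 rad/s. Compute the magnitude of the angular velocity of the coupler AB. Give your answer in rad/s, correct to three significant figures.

2.73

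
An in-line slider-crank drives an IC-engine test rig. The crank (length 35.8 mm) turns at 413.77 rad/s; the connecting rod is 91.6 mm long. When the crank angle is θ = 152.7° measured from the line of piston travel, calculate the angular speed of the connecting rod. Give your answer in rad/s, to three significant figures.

146

ω = 413.8 rad/s
The rod makes angle φ with the slider axis where L sinφ = r sinθ; differentiating, L cosφ·φ̇ = r ω cosθ.
L cosφ = √(L² − r² sin²θ) = 0.090116 m.
|ω_rod| = r ω |cosθ| / √(L² − r² sin²θ) = 0.0358·413.8·0.88862/0.090116 = 146.07 rad/s.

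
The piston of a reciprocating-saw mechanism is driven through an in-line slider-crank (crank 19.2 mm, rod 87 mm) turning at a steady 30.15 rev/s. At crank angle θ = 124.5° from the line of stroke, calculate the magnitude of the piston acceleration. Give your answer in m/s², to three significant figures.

ω = 2π·30.1 = 189.4 rad/s
x(θ) = r cosθ + √(L² − r² sin²θ); with ω constant, a = ω²·d²x/dθ².
d²x/dθ² = −r cosθ − r²(cos2θ)/√u − r⁴ sin²2θ/(4u^{3/2}),  u = L² − r² sin²θ = 0.00731863 m².
Substituting r = 0.0192 m, L = 0.087 m, θ = 124.5°: d²x/dθ² = +0.012372 m.
a = ω²·d²x/dθ² = (189.4)²·(+0.012372) = +443.99 m/s²;  |a| = 443.99 m/s².

444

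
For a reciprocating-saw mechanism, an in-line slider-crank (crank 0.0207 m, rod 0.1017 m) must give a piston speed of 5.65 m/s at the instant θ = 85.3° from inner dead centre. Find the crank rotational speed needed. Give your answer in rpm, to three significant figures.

2570

For an in-line slider-crank, |v_piston| = rω|sinθ|·[1 + r cosθ/√(L² − r² sin²θ)].
With r = 0.0207 m, L = 0.1017 m, θ = 85.3°: the bracketed kinematic factor |dx/dθ| = 0.020982 m.
ω = v/|dx/dθ| = 5.65/0.020982 = 269.28 rad/s.
N = 60ω/(2π) = 2571.4 rpm.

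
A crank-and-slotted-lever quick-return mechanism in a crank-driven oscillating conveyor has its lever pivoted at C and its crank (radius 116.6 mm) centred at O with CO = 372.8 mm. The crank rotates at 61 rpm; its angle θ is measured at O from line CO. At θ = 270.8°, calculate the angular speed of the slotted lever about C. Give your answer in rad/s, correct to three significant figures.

0.590

ω = 6.388 rad/s (from 61 rpm).
Crank pin A relative to C: A = (d + r cosθ, r sinθ); lever angle φ = atan2(r sinθ, d + r cosθ).
Differentiating tanφ: φ̇ = rω(d cosθ + r)/(d² + r² + 2dr cosθ).
d² + r² + 2dr cosθ = |CA|² = 0.153789 m²;  d cosθ + r = +0.12181 m.
|ω_lever| = |0.1166·6.388·+0.12181| / 0.153789 = 0.58992 rad/s.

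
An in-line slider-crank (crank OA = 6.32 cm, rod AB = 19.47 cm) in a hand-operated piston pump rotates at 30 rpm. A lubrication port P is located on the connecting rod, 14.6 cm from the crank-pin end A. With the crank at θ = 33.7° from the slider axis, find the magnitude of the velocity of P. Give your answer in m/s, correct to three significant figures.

ω = 3.142 rad/s.  Crank-pin speed |V_A| = rω = 0.19855 m/s, perpendicular to OA.
Rod angle: sinφ = −(r/L) sinθ ⇒ φ = -10.376°; ω_rod = −rω cosθ/√(L²−r²sin²θ) = -0.8625 rad/s.
V_P = V_A + ω_rod × AP, with AP = 0.146 m along the rod.
Components: V_Px = −rω sinθ − a·ω_rod·sinφ = -0.13284 m/s;  V_Py = rω cosθ + a·ω_rod·cosφ = +0.041317 m/s.
|V_P| = √(V_Px² + V_Py²) = 0.13912 m/s.

0.139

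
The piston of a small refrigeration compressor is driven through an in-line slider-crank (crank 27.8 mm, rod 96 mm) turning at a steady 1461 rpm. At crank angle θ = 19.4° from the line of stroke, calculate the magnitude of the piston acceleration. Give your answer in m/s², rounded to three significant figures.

ω = 2π·1461/60 = 153 rad/s
x(θ) = r cosθ + √(L² − r² sin²θ); with ω constant, a = ω²·d²x/dθ².
d²x/dθ² = −r cosθ − r²(cos2θ)/√u − r⁴ sin²2θ/(4u^{3/2}),  u = L² − r² sin²θ = 0.00913073 m².
Substituting r = 0.0278 m, L = 0.096 m, θ = 19.4°: d²x/dθ² = -0.032592 m.
a = ω²·d²x/dθ² = (153)²·(-0.032592) = -762.9 m/s²;  |a| = 762.9 m/s².

763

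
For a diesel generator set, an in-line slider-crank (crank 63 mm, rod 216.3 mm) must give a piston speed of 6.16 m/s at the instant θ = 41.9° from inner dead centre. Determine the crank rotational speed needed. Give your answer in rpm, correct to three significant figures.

For an in-line slider-crank, |v_piston| = rω|sinθ|·[1 + r cosθ/√(L² − r² sin²θ)].
With r = 0.063 m, L = 0.2163 m, θ = 41.9°: the bracketed kinematic factor |dx/dθ| = 0.051372 m.
ω = v/|dx/dθ| = 6.16/0.051372 = 119.91 rad/s.
N = 60ω/(2π) = 1145 rpm.

1150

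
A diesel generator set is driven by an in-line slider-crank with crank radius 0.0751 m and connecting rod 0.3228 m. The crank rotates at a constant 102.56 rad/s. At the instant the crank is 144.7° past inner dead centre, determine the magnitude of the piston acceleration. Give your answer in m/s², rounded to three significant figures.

581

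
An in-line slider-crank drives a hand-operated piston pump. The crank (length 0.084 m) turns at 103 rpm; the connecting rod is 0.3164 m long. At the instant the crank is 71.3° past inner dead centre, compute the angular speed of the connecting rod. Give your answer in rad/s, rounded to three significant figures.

0.949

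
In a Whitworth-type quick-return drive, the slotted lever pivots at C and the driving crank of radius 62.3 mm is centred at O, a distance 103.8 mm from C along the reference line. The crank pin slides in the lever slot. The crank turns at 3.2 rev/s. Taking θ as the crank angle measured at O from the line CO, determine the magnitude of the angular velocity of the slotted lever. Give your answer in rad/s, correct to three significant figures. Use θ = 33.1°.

7.33

ω = 20.11 rad/s (from 3.2 rev/s).
Crank pin A relative to C: A = (d + r cosθ, r sinθ); lever angle φ = atan2(r sinθ, d + r cosθ).
Differentiating tanφ: φ̇ = rω(d cosθ + r)/(d² + r² + 2dr cosθ).
d² + r² + 2dr cosθ = |CA|² = 0.0254903 m²;  d cosθ + r = +0.14926 m.
|ω_lever| = |0.0623·20.11·+0.14926| / 0.0254903 = 7.3345 rad/s.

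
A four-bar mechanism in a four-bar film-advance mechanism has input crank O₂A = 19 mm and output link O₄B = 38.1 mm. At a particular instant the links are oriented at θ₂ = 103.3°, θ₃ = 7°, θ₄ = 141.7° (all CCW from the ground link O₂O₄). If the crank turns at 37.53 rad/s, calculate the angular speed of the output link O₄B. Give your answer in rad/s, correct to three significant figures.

ω₂ = 37.53 rad/s
Differentiating the loop-closure r₂e^{iθ₂}+r₃e^{iθ₃}=r₁+r₄e^{iθ₄} gives r₂ω₂e^{iθ₂}+r₃ω₃e^{iθ₃}=r₄ω₄e^{iθ₄}.
Eliminating the other unknown: ω₄ = r₂ω₂ sin(θ₂−θ₃) / [r₄ sin(θ₄−θ₃)].
Numerator sine = +0.99396; denominator sine = +0.71080.
Result = 0.019·37.53·(+0.99396) / (0.0381·(+0.71080)) = +26.172 rad/s; magnitude 26.172 rad/s.

26.2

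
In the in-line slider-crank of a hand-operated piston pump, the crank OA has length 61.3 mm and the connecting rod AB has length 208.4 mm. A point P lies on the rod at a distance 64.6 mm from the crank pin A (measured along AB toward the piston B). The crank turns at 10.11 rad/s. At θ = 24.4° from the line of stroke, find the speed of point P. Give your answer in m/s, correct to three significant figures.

0.478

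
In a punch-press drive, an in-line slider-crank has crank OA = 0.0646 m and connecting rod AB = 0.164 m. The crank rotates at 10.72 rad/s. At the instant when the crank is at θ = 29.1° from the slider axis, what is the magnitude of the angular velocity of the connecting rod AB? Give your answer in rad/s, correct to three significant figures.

ω = 10.72 rad/s
The rod makes angle φ with the slider axis where L sinφ = r sinθ; differentiating, L cosφ·φ̇ = r ω cosθ.
L cosφ = √(L² − r² sin²θ) = 0.16096 m.
|ω_rod| = r ω |cosθ| / √(L² − r² sin²θ) = 0.0646·10.72·0.87377/0.16096 = 3.7592 rad/s.

3.76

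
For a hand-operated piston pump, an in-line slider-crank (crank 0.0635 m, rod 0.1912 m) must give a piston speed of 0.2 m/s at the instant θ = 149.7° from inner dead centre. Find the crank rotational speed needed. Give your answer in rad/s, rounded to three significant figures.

8.80

For an in-line slider-crank, |v_piston| = rω|sinθ|·[1 + r cosθ/√(L² − r² sin²θ)].
With r = 0.0635 m, L = 0.1912 m, θ = 149.7°: the bracketed kinematic factor |dx/dθ| = 0.022719 m.
ω = v/|dx/dθ| = 0.2/0.022719 = 8.8031 rad/s.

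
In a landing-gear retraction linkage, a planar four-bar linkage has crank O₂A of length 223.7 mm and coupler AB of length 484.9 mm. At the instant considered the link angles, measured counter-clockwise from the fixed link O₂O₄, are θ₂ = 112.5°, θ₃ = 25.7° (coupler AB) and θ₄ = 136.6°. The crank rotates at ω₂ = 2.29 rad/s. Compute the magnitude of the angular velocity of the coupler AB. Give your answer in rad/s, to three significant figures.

ω₂ = 2.29 rad/s
Differentiating the loop-closure r₂e^{iθ₂}+r₃e^{iθ₃}=r₁+r₄e^{iθ₄} gives r₂ω₂e^{iθ₂}+r₃ω₃e^{iθ₃}=r₄ω₄e^{iθ₄}.
Eliminating the other unknown: ω₃ = r₂ω₂ sin(θ₄−θ₂) / [r₃ sin(θ₃−θ₄)].
Numerator sine = +0.40833; denominator sine = -0.93420.
Result = 0.2237·2.29·(+0.40833) / (0.4849·(-0.93420)) = -0.46176 rad/s; magnitude 0.46176 rad/s.

0.462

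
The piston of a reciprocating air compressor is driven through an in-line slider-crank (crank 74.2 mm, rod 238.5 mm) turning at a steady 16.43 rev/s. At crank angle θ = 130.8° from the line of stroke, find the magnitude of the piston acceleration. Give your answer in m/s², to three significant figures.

547

ω = 2π·16.4 = 103.2 rad/s
x(θ) = r cosθ + √(L² − r² sin²θ); with ω constant, a = ω²·d²x/dθ².
d²x/dθ² = −r cosθ − r²(cos2θ)/√u − r⁴ sin²2θ/(4u^{3/2}),  u = L² − r² sin²θ = 0.0537273 m².
Substituting r = 0.0742 m, L = 0.2385 m, θ = 130.8°: d²x/dθ² = +0.051358 m.
a = ω²·d²x/dθ² = (103.2)²·(+0.051358) = +547.32 m/s²;  |a| = 547.32 m/s².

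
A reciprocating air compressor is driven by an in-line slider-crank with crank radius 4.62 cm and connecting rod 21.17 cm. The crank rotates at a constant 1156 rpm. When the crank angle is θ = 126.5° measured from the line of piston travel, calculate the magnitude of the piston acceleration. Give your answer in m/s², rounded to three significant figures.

ω = 2π·1156/60 = 121.1 rad/s
x(θ) = r cosθ + √(L² − r² sin²θ); with ω constant, a = ω²·d²x/dθ².
d²x/dθ² = −r cosθ − r²(cos2θ)/√u − r⁴ sin²2θ/(4u^{3/2}),  u = L² − r² sin²θ = 0.0434376 m².
Substituting r = 0.0462 m, L = 0.2117 m, θ = 126.5°: d²x/dθ² = +0.03036 m.
a = ω²·d²x/dθ² = (121.1)²·(+0.03036) = +444.91 m/s²;  |a| = 444.91 m/s².

445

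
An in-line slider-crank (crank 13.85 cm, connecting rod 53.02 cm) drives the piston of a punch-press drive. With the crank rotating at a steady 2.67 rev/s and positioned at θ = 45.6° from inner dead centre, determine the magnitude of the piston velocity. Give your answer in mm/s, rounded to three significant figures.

ω = 2π·2.67 = 16.78 rad/s
For an in-line slider-crank, x = r cosθ + √(L² − r² sin²θ), so v = −rω sinθ·[1 + r cosθ/√(L² − r² sin²θ)].
With r = 0.1385 m, L = 0.5302 m, θ = 45.6°: √(L² − r² sin²θ) = 0.52088 m.
v = −0.1385·16.78·0.71447·[1 + 0.1385·0.69966/0.52088] = -1.9689 m/s.
|v| = 1.9689 m/s = 1968.9 mm/s.

1970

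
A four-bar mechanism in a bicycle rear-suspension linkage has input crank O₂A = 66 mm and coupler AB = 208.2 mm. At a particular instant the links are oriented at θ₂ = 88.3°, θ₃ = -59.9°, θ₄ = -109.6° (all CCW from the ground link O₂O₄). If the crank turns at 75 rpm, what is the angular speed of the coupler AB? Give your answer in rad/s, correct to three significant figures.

ω₂ = 7.854 rad/s (from 75 rpm).
Differentiating the loop-closure r₂e^{iθ₂}+r₃e^{iθ₃}=r₁+r₄e^{iθ₄} gives r₂ω₂e^{iθ₂}+r₃ω₃e^{iθ₃}=r₄ω₄e^{iθ₄}.
Eliminating the other unknown: ω₃ = r₂ω₂ sin(θ₄−θ₂) / [r₃ sin(θ₃−θ₄)].
Numerator sine = +0.30736; denominator sine = +0.76267.
Result = 0.066·7.854·(+0.30736) / (0.2082·(+0.76267)) = +1.0034 rad/s; magnitude 1.0034 rad/s.

1.00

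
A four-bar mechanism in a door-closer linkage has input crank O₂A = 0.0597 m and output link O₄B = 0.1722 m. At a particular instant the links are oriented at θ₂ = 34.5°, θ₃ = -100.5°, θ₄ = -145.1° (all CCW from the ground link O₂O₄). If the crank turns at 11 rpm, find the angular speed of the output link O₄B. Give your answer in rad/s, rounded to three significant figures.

0.402

ω₂ = 1.152 rad/s (from 11 rpm).
Differentiating the loop-closure r₂e^{iθ₂}+r₃e^{iθ₃}=r₁+r₄e^{iθ₄} gives r₂ω₂e^{iθ₂}+r₃ω₃e^{iθ₃}=r₄ω₄e^{iθ₄}.
Eliminating the other unknown: ω₄ = r₂ω₂ sin(θ₂−θ₃) / [r₄ sin(θ₄−θ₃)].
Numerator sine = +0.70711; denominator sine = -0.70215.
Result = 0.0597·1.152·(+0.70711) / (0.1722·(-0.70215)) = -0.40218 rad/s; magnitude 0.40218 rad/s.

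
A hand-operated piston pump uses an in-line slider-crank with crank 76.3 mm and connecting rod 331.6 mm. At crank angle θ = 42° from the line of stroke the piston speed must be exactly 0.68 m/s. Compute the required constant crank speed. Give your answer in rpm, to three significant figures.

108

For an in-line slider-crank, |v_piston| = rω|sinθ|·[1 + r cosθ/√(L² − r² sin²θ)].
With r = 0.0763 m, L = 0.3316 m, θ = 42°: the bracketed kinematic factor |dx/dθ| = 0.05989 m.
ω = v/|dx/dθ| = 0.68/0.05989 = 11.354 rad/s.
N = 60ω/(2π) = 108.42 rpm.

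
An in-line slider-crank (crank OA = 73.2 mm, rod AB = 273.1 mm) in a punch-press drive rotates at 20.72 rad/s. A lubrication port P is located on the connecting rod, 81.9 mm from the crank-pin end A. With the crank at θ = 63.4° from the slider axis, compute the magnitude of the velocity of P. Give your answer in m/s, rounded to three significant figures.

1.48

ω = 20.72 rad/s.  Crank-pin speed |V_A| = rω = 1.5167 m/s, perpendicular to OA.
Rod angle: sinφ = −(r/L) sinθ ⇒ φ = -13.867°; ω_rod = −rω cosθ/√(L²−r²sin²θ) = -2.5613 rad/s.
V_P = V_A + ω_rod × AP, with AP = 0.0819 m along the rod.
Components: V_Px = −rω sinθ − a·ω_rod·sinφ = -1.4064 m/s;  V_Py = rω cosθ + a·ω_rod·cosφ = +0.47546 m/s.
|V_P| = √(V_Px² + V_Py²) = 1.4846 m/s.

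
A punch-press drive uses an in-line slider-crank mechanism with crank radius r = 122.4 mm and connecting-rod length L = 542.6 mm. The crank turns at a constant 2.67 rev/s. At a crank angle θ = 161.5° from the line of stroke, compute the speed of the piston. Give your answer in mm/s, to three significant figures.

ω = 2π·2.67 = 16.78 rad/s
For an in-line slider-crank, x = r cosθ + √(L² − r² sin²θ), so v = −rω sinθ·[1 + r cosθ/√(L² − r² sin²θ)].
With r = 0.1224 m, L = 0.5426 m, θ = 161.5°: √(L² − r² sin²θ) = 0.54121 m.
v = −0.1224·16.78·0.31730·[1 + 0.1224·-0.94832/0.54121] = -0.51181 m/s.
|v| = 0.51181 m/s = 511.81 mm/s.

512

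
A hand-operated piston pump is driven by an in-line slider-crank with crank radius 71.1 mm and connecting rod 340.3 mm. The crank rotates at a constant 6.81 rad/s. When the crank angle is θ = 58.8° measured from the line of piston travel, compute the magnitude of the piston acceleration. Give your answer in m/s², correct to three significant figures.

ω = 6.81 rad/s
x(θ) = r cosθ + √(L² − r² sin²θ); with ω constant, a = ω²·d²x/dθ².
d²x/dθ² = −r cosθ − r²(cos2θ)/√u − r⁴ sin²2θ/(4u^{3/2}),  u = L² − r² sin²θ = 0.112105 m².
Substituting r = 0.0711 m, L = 0.3403 m, θ = 58.8°: d²x/dθ² = -0.02997 m.
a = ω²·d²x/dθ² = (6.81)²·(-0.02997) = -1.3899 m/s²;  |a| = 1.3899 m/s².

1.39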